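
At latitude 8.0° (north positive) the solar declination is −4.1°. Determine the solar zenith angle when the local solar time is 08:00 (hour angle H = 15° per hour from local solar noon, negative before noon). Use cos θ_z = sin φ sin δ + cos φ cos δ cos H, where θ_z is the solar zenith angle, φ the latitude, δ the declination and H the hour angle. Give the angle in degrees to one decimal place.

61.1°

Hour angle H = 15° × (8 − 12) = -60.00°.
cos θ_z = sin φ sin δ + cos φ cos δ cos H = (0.1392)(-0.0715) + (0.9903)(0.9974)(0.5000) = 0.4839.
θ_z = arccos(0.4839) = 61.06°.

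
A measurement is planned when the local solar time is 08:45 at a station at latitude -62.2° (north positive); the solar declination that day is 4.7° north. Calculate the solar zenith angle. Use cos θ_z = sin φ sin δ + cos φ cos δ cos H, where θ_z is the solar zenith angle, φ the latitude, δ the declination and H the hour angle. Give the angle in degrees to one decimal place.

Hour angle H = 15° × (8.75 − 12) = -48.75°.
cos θ_z = sin φ sin δ + cos φ cos δ cos H = (-0.8846)(0.0819) + (0.4664)(0.9966)(0.6593) = 0.2340.
θ_z = arccos(0.2340) = 76.47°.

76.5°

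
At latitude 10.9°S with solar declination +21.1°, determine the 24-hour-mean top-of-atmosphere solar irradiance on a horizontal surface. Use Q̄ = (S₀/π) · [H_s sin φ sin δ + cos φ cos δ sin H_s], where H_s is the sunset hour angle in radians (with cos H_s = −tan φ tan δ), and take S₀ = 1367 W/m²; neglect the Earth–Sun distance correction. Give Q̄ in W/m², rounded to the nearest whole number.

353 W/m²

cos H_s = −tan(-10.9°) · tan(21.1°) = 0.0743, so H_s = arccos(0.0743) = 85.74°. In radians, H_s = 1.4964.
H_s sin φ sin δ = 1.4964 × -0.1891 × 0.3600 = -0.1019.
cos φ cos δ sin H_s = 0.9820 × 0.9330 × 0.9972 = 0.9136.
Q̄ = (1367/π) × (-0.1019 + 0.9136) = 435.13 × 0.8117 = 353.20 W/m².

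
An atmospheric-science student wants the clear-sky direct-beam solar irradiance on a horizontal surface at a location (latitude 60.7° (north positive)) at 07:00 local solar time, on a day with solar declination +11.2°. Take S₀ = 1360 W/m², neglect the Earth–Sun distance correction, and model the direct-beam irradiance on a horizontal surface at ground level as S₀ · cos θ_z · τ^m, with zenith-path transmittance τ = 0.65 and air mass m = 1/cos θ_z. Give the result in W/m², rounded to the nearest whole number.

92 W/m²

Hour angle H = 15° × (7 − 12) = -75.00°.
cos θ_z = sin φ sin δ + cos φ cos δ cos H = (0.8721)(0.1942) + (0.4894)(0.9810)(0.2588) = 0.2936.
Air mass m = 1/cos θ_z = 1/0.2936 = 3.406; τ^m = 0.65^3.406 = 0.2306.
Surface direct beam = 1360 × 0.2936 × 0.2306 = 92.08 W/m².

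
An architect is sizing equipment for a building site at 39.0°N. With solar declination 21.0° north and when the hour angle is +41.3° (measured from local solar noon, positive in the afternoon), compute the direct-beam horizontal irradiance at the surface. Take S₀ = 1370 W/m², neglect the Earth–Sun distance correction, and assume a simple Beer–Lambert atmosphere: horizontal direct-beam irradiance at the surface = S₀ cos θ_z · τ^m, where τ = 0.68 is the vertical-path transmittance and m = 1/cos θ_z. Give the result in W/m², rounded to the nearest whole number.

cos θ_z = sin φ sin δ + cos φ cos δ cos H = (0.6293)(0.3584) + (0.7771)(0.9336)(0.7513) = 0.7706.
Air mass m = 1/cos θ_z = 1/0.7706 = 1.298; τ^m = 0.68^1.298 = 0.6062.
Surface direct beam = 1370 × 0.7706 × 0.6062 = 639.98 W/m².

640 W/m²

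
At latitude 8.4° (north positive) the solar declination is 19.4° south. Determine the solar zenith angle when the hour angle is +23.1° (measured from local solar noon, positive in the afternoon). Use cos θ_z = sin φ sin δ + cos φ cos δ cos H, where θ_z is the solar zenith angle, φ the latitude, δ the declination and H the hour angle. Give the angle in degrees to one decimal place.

cos θ_z = sin φ sin δ + cos φ cos δ cos H = (0.1461)(-0.3322) + (0.9893)(0.9432)(0.9198) = 0.8097.
θ_z = arccos(0.8097) = 35.93°.

35.9°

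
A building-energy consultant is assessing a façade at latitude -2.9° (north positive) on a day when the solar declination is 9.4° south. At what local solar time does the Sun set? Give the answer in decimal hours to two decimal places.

18.03 h

cos H_s = −tan(-2.9°) · tan(-9.4°) = -0.0084, so H_s = arccos(-0.0084) = 90.48°.
Sunset is at 12 + H_s/15 = 12 + 6.032 = 18.032 h local solar time.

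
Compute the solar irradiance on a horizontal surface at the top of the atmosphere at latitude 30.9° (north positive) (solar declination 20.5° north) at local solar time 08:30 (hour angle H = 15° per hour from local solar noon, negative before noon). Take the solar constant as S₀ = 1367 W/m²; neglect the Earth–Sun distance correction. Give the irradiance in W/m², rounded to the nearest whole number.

915 W/m²

Hour angle H = 15° × (8.5 − 12) = -52.50°.
With φ = 30.9°, δ = 20.5°, H = -52.50°: sin φ sin δ = 0.1798, cos φ cos δ cos H = 0.4893, so cos θ_z = 0.6691.
Top-of-atmosphere irradiance = S₀ cos θ_z = 1367 × 0.6691 = 914.66 W/m².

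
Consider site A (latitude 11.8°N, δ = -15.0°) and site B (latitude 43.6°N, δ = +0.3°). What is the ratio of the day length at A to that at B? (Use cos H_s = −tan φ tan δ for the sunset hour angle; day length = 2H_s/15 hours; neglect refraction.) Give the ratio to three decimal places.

0.961

A: H_s = arccos(−tan 11.8° · tan -15.0°) = 86.79°, so 2H_s/15 = 11.5720 h.
B: H_s = arccos(−tan 43.6° · tan 0.3°) = 90.29°, so 2H_s/15 = 12.0387 h.
Ratio A/B = 11.5720 / 12.0387 = 0.9612.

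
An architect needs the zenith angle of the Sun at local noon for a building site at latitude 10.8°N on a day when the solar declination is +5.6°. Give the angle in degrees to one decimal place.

5.2°

At local solar noon the hour angle is zero, so the zenith angle is |φ − δ| = |10.8° − (5.6°)| = 5.2°.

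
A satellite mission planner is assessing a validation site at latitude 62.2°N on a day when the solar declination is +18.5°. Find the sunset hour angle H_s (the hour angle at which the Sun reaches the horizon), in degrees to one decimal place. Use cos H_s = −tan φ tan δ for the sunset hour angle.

129.4°

The sunset hour angle satisfies cos H_s = −tan φ tan δ = -0.6346, giving H_s = 129.39°.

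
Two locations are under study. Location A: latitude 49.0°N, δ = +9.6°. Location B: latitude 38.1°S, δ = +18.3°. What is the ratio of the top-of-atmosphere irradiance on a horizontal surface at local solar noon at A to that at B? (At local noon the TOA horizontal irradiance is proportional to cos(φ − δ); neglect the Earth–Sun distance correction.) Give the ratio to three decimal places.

A: cos θ_z = cos(49.0° − (9.6°)) = 0.7727.
B: cos θ_z = cos(-38.1° − (18.3°)) = 0.5534.
Ratio A/B = 0.7727 / 0.5534 = 1.3963.

1.396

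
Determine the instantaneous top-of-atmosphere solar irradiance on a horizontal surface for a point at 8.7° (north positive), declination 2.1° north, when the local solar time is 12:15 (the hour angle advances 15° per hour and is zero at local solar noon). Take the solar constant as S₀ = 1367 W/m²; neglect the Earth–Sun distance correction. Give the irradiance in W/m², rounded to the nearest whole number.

Hour angle H = 15° × (12.25 − 12) = 3.75°.
cos θ_z = sin(8.7°) sin(2.1°) + cos(8.7°) cos(2.1°) cos(3.75°) = 0.0055 + 0.9857 = 0.9912.
Top-of-atmosphere irradiance = S₀ cos θ_z = 1367 × 0.9912 = 1354.97 W/m².

1355 W/m²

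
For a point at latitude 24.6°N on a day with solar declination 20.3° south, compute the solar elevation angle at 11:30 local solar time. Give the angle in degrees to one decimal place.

44.5°

Hour angle H = 15° × (11.5 − 12) = -7.50°.
With φ = 24.6°, δ = -20.3°, H = -7.50°: sin φ sin δ = -0.1444, cos φ cos δ cos H = 0.8455, so cos θ_z = 0.7011.
θ_z = arccos(0.7011) = 45.48°, so the elevation is 90° − 45.48° = 44.52°.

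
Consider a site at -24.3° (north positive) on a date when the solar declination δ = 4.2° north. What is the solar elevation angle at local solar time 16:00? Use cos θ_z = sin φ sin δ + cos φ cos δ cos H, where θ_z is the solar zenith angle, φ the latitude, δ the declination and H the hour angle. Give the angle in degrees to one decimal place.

Hour angle H = 15° × (16 − 12) = 60.00°.
With φ = -24.3°, δ = 4.2°, H = 60.00°: sin φ sin δ = -0.0301, cos φ cos δ cos H = 0.4545, so cos θ_z = 0.4244.
θ_z = arccos(0.4244) = 64.89°, so the elevation is 90° − 64.89° = 25.11°.

25.1°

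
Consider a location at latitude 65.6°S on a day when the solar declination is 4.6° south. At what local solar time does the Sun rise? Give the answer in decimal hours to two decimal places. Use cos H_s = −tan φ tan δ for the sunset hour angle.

5.32 h

The sunset hour angle satisfies cos H_s = −tan φ tan δ = -0.1774, giving H_s = 100.22°.
Sunrise is at 12 − H_s/15 = 12 − 6.681 = 5.319 h local solar time.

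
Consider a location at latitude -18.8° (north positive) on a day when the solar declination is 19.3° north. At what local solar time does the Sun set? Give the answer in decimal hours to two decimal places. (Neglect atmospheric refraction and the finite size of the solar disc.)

17.54 h

The sunset hour angle satisfies cos H_s = −tan φ tan δ = 0.1192, giving H_s = 83.15°.
Sunset is at 12 + H_s/15 = 12 + 5.543 = 17.543 h local solar time.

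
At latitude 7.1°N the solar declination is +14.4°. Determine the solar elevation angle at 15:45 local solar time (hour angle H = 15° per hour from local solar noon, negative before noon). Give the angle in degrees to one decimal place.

Hour angle H = 15° × (15.75 − 12) = 56.25°.
cos θ_z = sin φ sin δ + cos φ cos δ cos H = (0.1236)(0.2487) + (0.9923)(0.9686)(0.5556) = 0.5647.
θ_z = arccos(0.5647) = 55.62°, so the elevation is 90° − 55.62° = 34.38°.

34.4°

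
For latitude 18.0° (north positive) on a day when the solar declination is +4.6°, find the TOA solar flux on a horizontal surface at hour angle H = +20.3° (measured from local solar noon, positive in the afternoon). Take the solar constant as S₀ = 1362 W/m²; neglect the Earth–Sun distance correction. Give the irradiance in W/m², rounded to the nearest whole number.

1245 W/m²

cos θ_z = sin(18.0°) sin(4.6°) + cos(18.0°) cos(4.6°) cos(20.30°) = 0.0248 + 0.8891 = 0.9139.
Top-of-atmosphere irradiance = S₀ cos θ_z = 1362 × 0.9139 = 1244.73 W/m².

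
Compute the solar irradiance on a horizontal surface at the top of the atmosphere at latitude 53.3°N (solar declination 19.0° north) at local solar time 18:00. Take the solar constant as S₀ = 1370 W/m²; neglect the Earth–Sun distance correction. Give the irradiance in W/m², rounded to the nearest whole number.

358 W/m²

Hour angle H = 15° × (18 − 12) = 90.00°.
cos θ_z = sin φ sin δ + cos φ cos δ cos H = (0.8018)(0.3256) + (0.5976)(0.9455)(0.0000) = 0.2611.
Top-of-atmosphere irradiance = S₀ cos θ_z = 1370 × 0.2611 = 357.71 W/m².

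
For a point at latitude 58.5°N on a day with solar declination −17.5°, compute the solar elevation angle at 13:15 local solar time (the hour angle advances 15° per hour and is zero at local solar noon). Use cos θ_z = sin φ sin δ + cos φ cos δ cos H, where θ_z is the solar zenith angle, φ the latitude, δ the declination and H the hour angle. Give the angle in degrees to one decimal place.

12.4°

Hour angle H = 15° × (13.25 − 12) = 18.75°.
cos θ_z = sin(58.5°) sin(-17.5°) + cos(58.5°) cos(-17.5°) cos(18.75°) = -0.2564 + 0.4719 = 0.2155.
θ_z = arccos(0.2155) = 77.56°, so the elevation is 90° − 77.56° = 12.44°.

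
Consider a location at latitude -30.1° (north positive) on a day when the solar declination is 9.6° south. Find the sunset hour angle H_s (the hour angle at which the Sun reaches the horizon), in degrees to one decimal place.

−tan φ tan δ = −(-0.5797)(-0.1691) = -0.0980; H_s = arccos(-0.0980) = 95.62°.

95.6°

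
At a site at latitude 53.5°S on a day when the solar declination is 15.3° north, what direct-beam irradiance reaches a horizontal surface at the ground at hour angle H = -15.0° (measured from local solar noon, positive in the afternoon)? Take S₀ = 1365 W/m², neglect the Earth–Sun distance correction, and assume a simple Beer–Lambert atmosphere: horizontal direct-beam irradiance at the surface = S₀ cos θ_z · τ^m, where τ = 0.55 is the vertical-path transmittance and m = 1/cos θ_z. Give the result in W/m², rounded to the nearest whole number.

81 W/m²

cos θ_z = sin(-53.5°) sin(15.3°) + cos(-53.5°) cos(15.3°) cos(-15.00°) = -0.2121 + 0.5542 = 0.3421.
Air mass m = 1/cos θ_z = 1/0.3421 = 2.923; τ^m = 0.55^2.923 = 0.1742.
Surface direct beam = 1365 × 0.3421 × 0.1742 = 81.35 W/m².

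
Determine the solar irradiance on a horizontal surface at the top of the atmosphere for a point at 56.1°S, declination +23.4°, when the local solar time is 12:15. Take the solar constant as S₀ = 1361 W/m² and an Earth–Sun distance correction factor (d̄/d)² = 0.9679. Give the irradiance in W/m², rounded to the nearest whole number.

239 W/m²

Hour angle H = 15° × (12.25 − 12) = 3.75°.
cos θ_z = sin(-56.1°) sin(23.4°) + cos(-56.1°) cos(23.4°) cos(3.75°) = -0.3296 + 0.5108 = 0.1812.
Top-of-atmosphere irradiance = S₀ (d̄/d)² cos θ_z = 1361 × 0.9679 × 0.1812 = 238.70 W/m².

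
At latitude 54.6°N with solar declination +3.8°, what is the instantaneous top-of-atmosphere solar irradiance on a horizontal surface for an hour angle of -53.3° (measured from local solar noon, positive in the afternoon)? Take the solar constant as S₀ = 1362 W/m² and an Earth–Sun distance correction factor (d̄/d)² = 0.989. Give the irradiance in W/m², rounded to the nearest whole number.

cos θ_z = sin(54.6°) sin(3.8°) + cos(54.6°) cos(3.8°) cos(-53.30°) = 0.0540 + 0.3454 = 0.3994.
Top-of-atmosphere irradiance = S₀ (d̄/d)² cos θ_z = 1362 × 0.989 × 0.3994 = 538.00 W/m².

538 W/m²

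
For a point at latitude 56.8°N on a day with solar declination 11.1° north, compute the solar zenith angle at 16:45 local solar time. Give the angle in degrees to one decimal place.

Hour angle H = 15° × (16.75 − 12) = 71.25°.
cos θ_z = sin φ sin δ + cos φ cos δ cos H = (0.8368)(0.1925) + (0.5476)(0.9813)(0.3214) = 0.3338.
θ_z = arccos(0.3338) = 70.50°.

70.5°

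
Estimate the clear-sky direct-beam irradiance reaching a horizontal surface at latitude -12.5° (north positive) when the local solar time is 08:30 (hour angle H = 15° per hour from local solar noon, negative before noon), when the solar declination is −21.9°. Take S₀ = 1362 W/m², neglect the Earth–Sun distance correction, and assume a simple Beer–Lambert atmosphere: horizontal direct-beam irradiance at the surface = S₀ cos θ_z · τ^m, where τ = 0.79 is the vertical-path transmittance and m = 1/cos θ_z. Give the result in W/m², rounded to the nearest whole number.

593 W/m²

Hour angle H = 15° × (8.5 − 12) = -52.50°.
cos θ_z = sin(-12.5°) sin(-21.9°) + cos(-12.5°) cos(-21.9°) cos(-52.50°) = 0.0807 + 0.5514 = 0.6321.
Air mass m = 1/cos θ_z = 1/0.6321 = 1.582; τ^m = 0.79^1.582 = 0.6887.
Surface direct beam = 1362 × 0.6321 × 0.6887 = 592.92 W/m².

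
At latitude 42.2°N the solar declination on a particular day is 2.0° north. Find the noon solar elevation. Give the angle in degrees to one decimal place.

49.8°

At local solar noon the hour angle is zero, so the elevation is 90° − |φ − δ| = 90° − |42.2° − (2.0°)| = 90° − 40.2° = 49.8°.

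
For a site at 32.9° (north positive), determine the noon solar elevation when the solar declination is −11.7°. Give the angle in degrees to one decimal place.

45.4°

At local solar noon the hour angle is zero, so the elevation is 90° − |φ − δ| = 90° − |32.9° − (-11.7°)| = 90° − 44.6° = 45.4°.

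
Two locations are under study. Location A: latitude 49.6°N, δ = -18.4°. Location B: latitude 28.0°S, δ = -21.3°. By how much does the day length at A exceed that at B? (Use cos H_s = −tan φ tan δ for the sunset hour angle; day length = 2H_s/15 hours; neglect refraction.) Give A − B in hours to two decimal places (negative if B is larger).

A: H_s = arccos(−tan 49.6° · tan -18.4°) = 66.99°, so 2H_s/15 = 8.9320 h.
B: H_s = arccos(−tan -28.0° · tan -21.3°) = 101.96°, so 2H_s/15 = 13.5947 h.
A − B = 8.9320 − 13.5947 = -4.6627 h.

-4.66 h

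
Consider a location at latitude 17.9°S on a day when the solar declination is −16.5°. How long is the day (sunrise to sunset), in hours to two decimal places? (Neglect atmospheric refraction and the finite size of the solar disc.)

12.73 hours

cos H_s = −tan(-17.9°) · tan(-16.5°) = -0.0957, so H_s = arccos(-0.0957) = 95.49°.
Day length = 2 H_s / 15° h⁻¹ = 190.98° / 15 = 12.732 h.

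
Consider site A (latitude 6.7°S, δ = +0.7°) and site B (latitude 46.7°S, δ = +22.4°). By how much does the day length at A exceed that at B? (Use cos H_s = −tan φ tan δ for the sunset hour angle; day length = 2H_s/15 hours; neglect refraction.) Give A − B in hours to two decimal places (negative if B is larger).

+3.45 h

A: H_s = arccos(−tan -6.7° · tan 0.7°) = 89.92°, so 2H_s/15 = 11.9893 h.
B: H_s = arccos(−tan -46.7° · tan 22.4°) = 64.06°, so 2H_s/15 = 8.5413 h.
A − B = 11.9893 − 8.5413 = 3.4480 h.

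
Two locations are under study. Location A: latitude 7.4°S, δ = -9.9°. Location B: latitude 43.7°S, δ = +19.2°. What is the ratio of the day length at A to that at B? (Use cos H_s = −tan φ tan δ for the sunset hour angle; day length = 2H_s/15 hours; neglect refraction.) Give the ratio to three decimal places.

A: H_s = arccos(−tan -7.4° · tan -9.9°) = 91.30°, so 2H_s/15 = 12.1733 h.
B: H_s = arccos(−tan -43.7° · tan 19.2°) = 70.56°, so 2H_s/15 = 9.4080 h.
Ratio A/B = 12.1733 / 9.4080 = 1.2939.

1.294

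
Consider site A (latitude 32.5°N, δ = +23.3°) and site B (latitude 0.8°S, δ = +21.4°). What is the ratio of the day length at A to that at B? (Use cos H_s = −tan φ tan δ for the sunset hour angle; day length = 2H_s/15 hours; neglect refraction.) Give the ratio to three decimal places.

A: H_s = arccos(−tan 32.5° · tan 23.3°) = 105.92°, so 2H_s/15 = 14.1227 h.
B: H_s = arccos(−tan -0.8° · tan 21.4°) = 89.69°, so 2H_s/15 = 11.9587 h.
Ratio A/B = 14.1227 / 11.9587 = 1.1810.

1.181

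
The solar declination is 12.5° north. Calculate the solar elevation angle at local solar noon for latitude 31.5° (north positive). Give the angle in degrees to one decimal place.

71.0°

At local solar noon the hour angle is zero, so the elevation is 90° − |φ − δ| = 90° − |31.5° − (12.5°)| = 90° − 19.0° = 71.0°.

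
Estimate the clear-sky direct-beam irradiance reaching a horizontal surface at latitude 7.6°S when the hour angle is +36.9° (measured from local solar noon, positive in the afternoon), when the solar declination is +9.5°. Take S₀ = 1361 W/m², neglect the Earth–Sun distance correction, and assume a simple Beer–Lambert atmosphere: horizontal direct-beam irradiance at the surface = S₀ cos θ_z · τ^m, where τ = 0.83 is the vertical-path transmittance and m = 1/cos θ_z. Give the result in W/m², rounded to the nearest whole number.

809 W/m²

With φ = -7.6°, δ = 9.5°, H = 36.90°: sin φ sin δ = -0.0218, cos φ cos δ cos H = 0.7818, so cos θ_z = 0.7600.
Air mass m = 1/cos θ_z = 1/0.7600 = 1.316; τ^m = 0.83^1.316 = 0.7825.
Surface direct beam = 1361 × 0.7600 × 0.7825 = 809.39 W/m².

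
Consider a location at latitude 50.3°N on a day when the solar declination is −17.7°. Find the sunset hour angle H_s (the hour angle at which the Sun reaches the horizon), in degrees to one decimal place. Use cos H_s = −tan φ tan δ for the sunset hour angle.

67.4°

−tan φ tan δ = −(1.2045)(-0.3191) = 0.3844; H_s = arccos(0.3844) = 67.39°.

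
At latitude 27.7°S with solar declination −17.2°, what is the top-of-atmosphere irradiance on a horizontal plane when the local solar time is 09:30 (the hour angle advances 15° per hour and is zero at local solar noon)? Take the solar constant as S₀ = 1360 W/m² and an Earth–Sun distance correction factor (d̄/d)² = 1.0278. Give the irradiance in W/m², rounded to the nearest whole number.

1130 W/m²

Hour angle H = 15° × (9.5 − 12) = -37.50°.
cos θ_z = sin(-27.7°) sin(-17.2°) + cos(-27.7°) cos(-17.2°) cos(-37.50°) = 0.1375 + 0.6710 = 0.8085.
Top-of-atmosphere irradiance = S₀ (d̄/d)² cos θ_z = 1360 × 1.0278 × 0.8085 = 1130.13 W/m².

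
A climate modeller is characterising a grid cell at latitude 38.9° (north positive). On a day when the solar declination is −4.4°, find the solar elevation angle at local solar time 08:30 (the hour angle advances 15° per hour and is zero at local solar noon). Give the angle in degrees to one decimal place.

25.1°

Hour angle H = 15° × (8.5 − 12) = -52.50°.
With φ = 38.9°, δ = -4.4°, H = -52.50°: sin φ sin δ = -0.0482, cos φ cos δ cos H = 0.4724, so cos θ_z = 0.4242.
θ_z = arccos(0.4242) = 64.90°, so the elevation is 90° − 64.90° = 25.10°.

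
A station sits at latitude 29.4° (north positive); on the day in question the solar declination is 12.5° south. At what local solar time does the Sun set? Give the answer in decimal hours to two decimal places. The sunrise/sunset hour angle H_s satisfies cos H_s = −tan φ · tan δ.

17.52 h

The sunset hour angle satisfies cos H_s = −tan φ tan δ = 0.1249, giving H_s = 82.83°.
Sunset is at 12 + H_s/15 = 12 + 5.522 = 17.522 h local solar time.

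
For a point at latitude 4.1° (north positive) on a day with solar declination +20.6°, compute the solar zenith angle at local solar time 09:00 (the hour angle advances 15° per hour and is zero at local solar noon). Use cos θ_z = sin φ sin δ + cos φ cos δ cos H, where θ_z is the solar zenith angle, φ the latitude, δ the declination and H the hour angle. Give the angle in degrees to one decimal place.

Hour angle H = 15° × (9 − 12) = -45.00°.
cos θ_z = sin φ sin δ + cos φ cos δ cos H = (0.0715)(0.3518) + (0.9974)(0.9361)(0.7071) = 0.6853.
θ_z = arccos(0.6853) = 46.74°.

46.7°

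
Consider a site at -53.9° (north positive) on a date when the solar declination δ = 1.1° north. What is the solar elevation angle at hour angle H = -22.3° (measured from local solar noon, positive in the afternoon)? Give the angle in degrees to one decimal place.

With φ = -53.9°, δ = 1.1°, H = -22.30°: sin φ sin δ = -0.0155, cos φ cos δ cos H = 0.5450, so cos θ_z = 0.5295.
θ_z = arccos(0.5295) = 58.03°, so the elevation is 90° − 58.03° = 31.97°.

32.0°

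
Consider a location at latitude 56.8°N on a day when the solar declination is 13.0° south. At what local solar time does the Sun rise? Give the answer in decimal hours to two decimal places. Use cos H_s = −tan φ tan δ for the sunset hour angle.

7.38 h

−tan φ tan δ = −(1.5282)(-0.2309) = 0.3529; H_s = arccos(0.3529) = 69.34°.
Sunrise is at 12 − H_s/15 = 12 − 4.623 = 7.377 h local solar time.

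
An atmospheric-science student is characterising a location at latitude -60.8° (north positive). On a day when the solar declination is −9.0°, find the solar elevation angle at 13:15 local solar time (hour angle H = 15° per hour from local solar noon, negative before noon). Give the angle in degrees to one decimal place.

Hour angle H = 15° × (13.25 − 12) = 18.75°.
cos θ_z = sin φ sin δ + cos φ cos δ cos H = (-0.8729)(-0.1564) + (0.4879)(0.9877)(0.9469) = 0.5928.
θ_z = arccos(0.5928) = 53.64°, so the elevation is 90° − 53.64° = 36.36°.

36.4°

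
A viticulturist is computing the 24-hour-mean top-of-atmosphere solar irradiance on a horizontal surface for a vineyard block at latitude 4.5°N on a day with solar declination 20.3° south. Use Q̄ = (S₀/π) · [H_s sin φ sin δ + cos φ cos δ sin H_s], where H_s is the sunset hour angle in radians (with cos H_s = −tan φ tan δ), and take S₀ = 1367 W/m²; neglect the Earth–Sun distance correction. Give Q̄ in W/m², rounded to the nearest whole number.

−tan φ tan δ = −(0.0787)(-0.3699) = 0.0291; H_s = arccos(0.0291) = 88.33°. In radians, H_s = 1.5416.
H_s sin φ sin δ = 1.5416 × 0.0785 × -0.3469 = -0.0420.
cos φ cos δ sin H_s = 0.9969 × 0.9379 × 0.9996 = 0.9346.
Q̄ = (1367/π) × (-0.0420 + 0.9346) = 435.13 × 0.8926 = 388.40 W/m².

388 W/m²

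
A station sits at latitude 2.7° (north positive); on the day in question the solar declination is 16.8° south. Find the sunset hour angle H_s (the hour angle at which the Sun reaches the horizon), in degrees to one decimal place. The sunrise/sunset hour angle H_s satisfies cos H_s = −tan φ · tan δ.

89.2°

−tan φ tan δ = −(0.0472)(-0.3019) = 0.0142; H_s = arccos(0.0142) = 89.19°.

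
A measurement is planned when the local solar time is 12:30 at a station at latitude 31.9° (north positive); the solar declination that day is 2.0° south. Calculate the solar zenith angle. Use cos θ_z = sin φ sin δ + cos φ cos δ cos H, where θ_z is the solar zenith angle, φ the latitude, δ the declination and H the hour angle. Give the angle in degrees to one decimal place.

34.6°

Hour angle H = 15° × (12.5 − 12) = 7.50°.
With φ = 31.9°, δ = -2.0°, H = 7.50°: sin φ sin δ = -0.0184, cos φ cos δ cos H = 0.8412, so cos θ_z = 0.8228.
θ_z = arccos(0.8228) = 34.63°.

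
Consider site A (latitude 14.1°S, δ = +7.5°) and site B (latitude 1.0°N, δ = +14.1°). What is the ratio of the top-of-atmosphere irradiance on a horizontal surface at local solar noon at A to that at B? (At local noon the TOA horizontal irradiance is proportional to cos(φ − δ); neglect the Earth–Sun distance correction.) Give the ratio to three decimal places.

0.955

A: cos θ_z = cos(-14.1° − (7.5°)) = 0.9298.
B: cos θ_z = cos(1.0° − (14.1°)) = 0.9740.
Ratio A/B = 0.9298 / 0.9740 = 0.9546.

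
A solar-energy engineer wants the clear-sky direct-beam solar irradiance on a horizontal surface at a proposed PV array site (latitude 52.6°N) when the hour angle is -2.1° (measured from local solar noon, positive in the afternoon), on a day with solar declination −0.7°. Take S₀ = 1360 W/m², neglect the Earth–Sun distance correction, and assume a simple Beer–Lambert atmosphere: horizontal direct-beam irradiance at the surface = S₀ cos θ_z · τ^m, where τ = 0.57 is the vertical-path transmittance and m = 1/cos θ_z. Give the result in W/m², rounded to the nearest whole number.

cos θ_z = sin(52.6°) sin(-0.7°) + cos(52.6°) cos(-0.7°) cos(-2.10°) = -0.0097 + 0.6069 = 0.5972.
Air mass m = 1/cos θ_z = 1/0.5972 = 1.674; τ^m = 0.57^1.674 = 0.3902.
Surface direct beam = 1360 × 0.5972 × 0.3902 = 316.92 W/m².

317 W/m²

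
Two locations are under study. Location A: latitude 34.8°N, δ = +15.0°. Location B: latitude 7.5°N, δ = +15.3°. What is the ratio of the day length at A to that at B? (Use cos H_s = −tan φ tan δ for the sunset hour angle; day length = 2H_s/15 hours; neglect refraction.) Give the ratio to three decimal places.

A: H_s = arccos(−tan 34.8° · tan 15.0°) = 100.73°, so 2H_s/15 = 13.4307 h.
B: H_s = arccos(−tan 7.5° · tan 15.3°) = 92.06°, so 2H_s/15 = 12.2747 h.
Ratio A/B = 13.4307 / 12.2747 = 1.0942.

1.094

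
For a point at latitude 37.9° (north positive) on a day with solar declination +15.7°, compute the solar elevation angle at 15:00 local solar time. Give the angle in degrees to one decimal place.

Hour angle H = 15° × (15 − 12) = 45.00°.
With φ = 37.9°, δ = 15.7°, H = 45.00°: sin φ sin δ = 0.1662, cos φ cos δ cos H = 0.5371, so cos θ_z = 0.7033.
θ_z = arccos(0.7033) = 45.31°, so the elevation is 90° − 45.31° = 44.69°.

44.7°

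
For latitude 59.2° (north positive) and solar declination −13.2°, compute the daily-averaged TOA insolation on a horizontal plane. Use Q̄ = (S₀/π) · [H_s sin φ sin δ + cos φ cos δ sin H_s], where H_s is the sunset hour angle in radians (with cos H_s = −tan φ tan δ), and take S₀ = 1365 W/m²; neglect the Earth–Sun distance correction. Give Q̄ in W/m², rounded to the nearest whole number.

The sunset hour angle satisfies cos H_s = −tan φ tan δ = 0.3935, giving H_s = 66.83°. In radians, H_s = 1.1664.
H_s sin φ sin δ = 1.1664 × 0.8590 × -0.2284 = -0.2288.
cos φ cos δ sin H_s = 0.5120 × 0.9736 × 0.9193 = 0.4583.
Q̄ = (1365/π) × (-0.2288 + 0.4583) = 434.49 × 0.2295 = 99.72 W/m².

100 W/m²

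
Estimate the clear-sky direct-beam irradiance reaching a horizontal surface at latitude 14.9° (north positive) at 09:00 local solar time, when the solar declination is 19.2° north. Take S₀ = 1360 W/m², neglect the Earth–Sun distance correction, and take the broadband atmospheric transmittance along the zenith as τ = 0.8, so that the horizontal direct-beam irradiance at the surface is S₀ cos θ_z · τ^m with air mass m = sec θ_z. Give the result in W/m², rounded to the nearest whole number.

Hour angle H = 15° × (9 − 12) = -45.00°.
cos θ_z = sin φ sin δ + cos φ cos δ cos H = (0.2571)(0.3289) + (0.9664)(0.9444)(0.7071) = 0.7299.
Air mass m = 1/cos θ_z = 1/0.7299 = 1.370; τ^m = 0.8^1.370 = 0.7366.
Surface direct beam = 1360 × 0.7299 × 0.7366 = 731.20 W/m².

731 W/m²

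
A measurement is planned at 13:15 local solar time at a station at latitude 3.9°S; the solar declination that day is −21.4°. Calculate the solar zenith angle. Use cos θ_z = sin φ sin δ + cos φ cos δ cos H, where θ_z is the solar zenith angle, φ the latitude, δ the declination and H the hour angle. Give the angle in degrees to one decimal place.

25.3°

Hour angle H = 15° × (13.25 − 12) = 18.75°.
With φ = -3.9°, δ = -21.4°, H = 18.75°: sin φ sin δ = 0.0248, cos φ cos δ cos H = 0.8796, so cos θ_z = 0.9044.
θ_z = arccos(0.9044) = 25.26°.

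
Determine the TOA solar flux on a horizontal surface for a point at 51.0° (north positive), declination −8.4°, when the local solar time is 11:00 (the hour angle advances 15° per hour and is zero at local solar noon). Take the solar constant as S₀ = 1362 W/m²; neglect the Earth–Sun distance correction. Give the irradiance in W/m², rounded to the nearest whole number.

664 W/m²

Hour angle H = 15° × (11 − 12) = -15.00°.
cos θ_z = sin φ sin δ + cos φ cos δ cos H = (0.7771)(-0.1461) + (0.6293)(0.9893)(0.9659) = 0.4878.
Top-of-atmosphere irradiance = S₀ cos θ_z = 1362 × 0.4878 = 664.38 W/m².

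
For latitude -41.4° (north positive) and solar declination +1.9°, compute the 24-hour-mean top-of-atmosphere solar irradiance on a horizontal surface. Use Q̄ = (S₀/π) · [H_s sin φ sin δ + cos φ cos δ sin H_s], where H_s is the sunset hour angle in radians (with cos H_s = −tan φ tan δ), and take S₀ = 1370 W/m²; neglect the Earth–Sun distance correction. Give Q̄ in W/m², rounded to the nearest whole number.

The sunset hour angle satisfies cos H_s = −tan φ tan δ = 0.0292, giving H_s = 88.33°. In radians, H_s = 1.5416.
H_s sin φ sin δ = 1.5416 × -0.6613 × 0.0332 = -0.0338.
cos φ cos δ sin H_s = 0.7501 × 0.9995 × 0.9996 = 0.7494.
Q̄ = (1370/π) × (-0.0338 + 0.7494) = 436.08 × 0.7156 = 312.06 W/m².

312 W/m²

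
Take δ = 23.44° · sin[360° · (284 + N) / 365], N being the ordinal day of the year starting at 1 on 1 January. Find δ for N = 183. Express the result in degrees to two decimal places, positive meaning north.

+23.04°

360 × (284 + 183) / 365 = 460.603°; sin(460.603°) = 0.9829.
δ = 23.44 × 0.9829 = 23.039° ≈ +23.04°.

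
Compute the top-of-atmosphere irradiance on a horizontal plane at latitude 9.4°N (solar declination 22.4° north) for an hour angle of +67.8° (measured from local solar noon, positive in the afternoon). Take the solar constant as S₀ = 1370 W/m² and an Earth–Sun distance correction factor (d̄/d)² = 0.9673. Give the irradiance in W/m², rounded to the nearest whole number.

539 W/m²

cos θ_z = sin(9.4°) sin(22.4°) + cos(9.4°) cos(22.4°) cos(67.80°) = 0.0622 + 0.3446 = 0.4068.
Top-of-atmosphere irradiance = S₀ (d̄/d)² cos θ_z = 1370 × 0.9673 × 0.4068 = 539.09 W/m².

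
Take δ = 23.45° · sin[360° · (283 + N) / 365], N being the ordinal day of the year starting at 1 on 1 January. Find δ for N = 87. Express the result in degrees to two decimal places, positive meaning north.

360 × (283 + 87) / 365 = 364.932°; sin(364.932°) = 0.0860.
δ = 23.45 × 0.0860 = 2.017° ≈ +2.02°.

+2.02°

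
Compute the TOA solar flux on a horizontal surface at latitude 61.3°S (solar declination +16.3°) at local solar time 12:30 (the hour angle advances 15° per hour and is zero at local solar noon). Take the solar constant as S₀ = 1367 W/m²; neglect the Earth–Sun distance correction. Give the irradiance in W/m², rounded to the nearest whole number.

Hour angle H = 15° × (12.5 − 12) = 7.50°.
With φ = -61.3°, δ = 16.3°, H = 7.50°: sin φ sin δ = -0.2462, cos φ cos δ cos H = 0.4570, so cos θ_z = 0.2108.
Top-of-atmosphere irradiance = S₀ cos θ_z = 1367 × 0.2108 = 288.16 W/m².

288 W/m²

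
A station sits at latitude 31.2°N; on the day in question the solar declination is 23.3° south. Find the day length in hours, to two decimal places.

9.98 hours

cos H_s = −tan(31.2°) · tan(-23.3°) = 0.2608, so H_s = arccos(0.2608) = 74.88°.
Day length = 2 H_s / 15° h⁻¹ = 149.76° / 15 = 9.984 h.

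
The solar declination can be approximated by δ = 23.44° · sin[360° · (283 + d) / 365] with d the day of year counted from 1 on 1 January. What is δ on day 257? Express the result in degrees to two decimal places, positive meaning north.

+3.02°

360 × (283 + 257) / 365 = 532.603°; sin(532.603°) = 0.1287.
δ = 23.44 × 0.1287 = 3.017° ≈ +3.02°.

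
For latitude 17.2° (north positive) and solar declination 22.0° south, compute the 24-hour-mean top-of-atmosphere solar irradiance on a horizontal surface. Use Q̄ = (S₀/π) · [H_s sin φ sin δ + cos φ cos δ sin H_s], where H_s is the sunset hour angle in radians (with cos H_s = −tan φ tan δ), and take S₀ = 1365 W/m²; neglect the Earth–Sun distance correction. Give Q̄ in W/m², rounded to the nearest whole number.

−tan φ tan δ = −(0.3096)(-0.4040) = 0.1251; H_s = arccos(0.1251) = 82.81°. In radians, H_s = 1.4453.
H_s sin φ sin δ = 1.4453 × 0.2957 × -0.3746 = -0.1601.
cos φ cos δ sin H_s = 0.9553 × 0.9272 × 0.9921 = 0.8788.
Q̄ = (1365/π) × (-0.1601 + 0.8788) = 434.49 × 0.7187 = 312.27 W/m².

312 W/m²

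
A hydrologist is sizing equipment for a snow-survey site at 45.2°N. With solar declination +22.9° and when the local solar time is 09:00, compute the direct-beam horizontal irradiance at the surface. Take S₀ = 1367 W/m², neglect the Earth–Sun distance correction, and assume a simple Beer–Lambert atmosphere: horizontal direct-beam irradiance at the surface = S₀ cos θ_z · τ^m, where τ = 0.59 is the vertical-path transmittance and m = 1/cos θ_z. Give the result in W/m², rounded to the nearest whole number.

490 W/m²

Hour angle H = 15° × (9 − 12) = -45.00°.
With φ = 45.2°, δ = 22.9°, H = -45.00°: sin φ sin δ = 0.2761, cos φ cos δ cos H = 0.4590, so cos θ_z = 0.7351.
Air mass m = 1/cos θ_z = 1/0.7351 = 1.360; τ^m = 0.59^1.360 = 0.4879.
Surface direct beam = 1367 × 0.7351 × 0.4879 = 490.28 W/m².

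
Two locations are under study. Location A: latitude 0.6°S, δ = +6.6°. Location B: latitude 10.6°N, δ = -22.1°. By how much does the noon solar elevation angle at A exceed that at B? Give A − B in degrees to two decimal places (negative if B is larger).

+25.50°

A: 90° − |-0.6 − (6.6)| = 82.80°.
B: 90° − |10.6 − (-22.1)| = 57.30°.
A − B = 82.80 − 57.30 = 25.50°.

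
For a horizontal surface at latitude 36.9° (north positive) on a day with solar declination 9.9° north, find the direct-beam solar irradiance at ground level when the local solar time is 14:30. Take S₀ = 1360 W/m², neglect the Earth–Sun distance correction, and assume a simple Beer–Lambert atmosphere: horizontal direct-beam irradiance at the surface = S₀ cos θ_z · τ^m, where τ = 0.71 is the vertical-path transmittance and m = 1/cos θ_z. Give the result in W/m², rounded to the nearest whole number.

Hour angle H = 15° × (14.5 − 12) = 37.50°.
cos θ_z = sin(36.9°) sin(9.9°) + cos(36.9°) cos(9.9°) cos(37.50°) = 0.1032 + 0.6250 = 0.7282.
Air mass m = 1/cos θ_z = 1/0.7282 = 1.373; τ^m = 0.71^1.373 = 0.6249.
Surface direct beam = 1360 × 0.7282 × 0.6249 = 618.87 W/m².

619 W/m²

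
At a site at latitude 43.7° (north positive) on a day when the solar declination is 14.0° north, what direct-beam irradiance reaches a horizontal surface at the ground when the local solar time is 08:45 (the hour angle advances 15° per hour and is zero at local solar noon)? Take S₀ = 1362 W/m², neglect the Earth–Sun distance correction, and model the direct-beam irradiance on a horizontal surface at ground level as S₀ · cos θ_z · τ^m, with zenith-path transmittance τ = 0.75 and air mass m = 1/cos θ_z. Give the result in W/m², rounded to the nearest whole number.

543 W/m²

Hour angle H = 15° × (8.75 − 12) = -48.75°.
With φ = 43.7°, δ = 14.0°, H = -48.75°: sin φ sin δ = 0.1671, cos φ cos δ cos H = 0.4625, so cos θ_z = 0.6296.
Air mass m = 1/cos θ_z = 1/0.6296 = 1.588; τ^m = 0.75^1.588 = 0.6333.
Surface direct beam = 1362 × 0.6296 × 0.6333 = 543.06 W/m².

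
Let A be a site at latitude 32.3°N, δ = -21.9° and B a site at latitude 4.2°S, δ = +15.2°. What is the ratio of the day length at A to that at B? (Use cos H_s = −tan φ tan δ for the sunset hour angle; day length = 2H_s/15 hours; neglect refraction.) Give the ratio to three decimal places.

A: H_s = arccos(−tan 32.3° · tan -21.9°) = 75.28°, so 2H_s/15 = 10.0373 h.
B: H_s = arccos(−tan -4.2° · tan 15.2°) = 88.86°, so 2H_s/15 = 11.8480 h.
Ratio A/B = 10.0373 / 11.8480 = 0.8472.

0.847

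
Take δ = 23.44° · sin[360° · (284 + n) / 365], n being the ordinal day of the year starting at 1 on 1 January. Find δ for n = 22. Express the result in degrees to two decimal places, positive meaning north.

-19.92°

360 × (284 + 22) / 365 = 301.808°; sin(301.808°) = -0.8498.
δ = 23.44 × -0.8498 = -19.919° ≈ -19.92°.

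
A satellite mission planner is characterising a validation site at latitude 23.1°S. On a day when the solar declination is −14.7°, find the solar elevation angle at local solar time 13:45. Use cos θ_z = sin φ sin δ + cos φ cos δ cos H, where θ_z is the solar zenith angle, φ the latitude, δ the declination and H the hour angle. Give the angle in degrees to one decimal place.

Hour angle H = 15° × (13.75 − 12) = 26.25°.
cos θ_z = sin(-23.1°) sin(-14.7°) + cos(-23.1°) cos(-14.7°) cos(26.25°) = 0.0996 + 0.7980 = 0.8976.
θ_z = arccos(0.8976) = 26.16°, so the elevation is 90° − 26.16° = 63.84°.

63.8°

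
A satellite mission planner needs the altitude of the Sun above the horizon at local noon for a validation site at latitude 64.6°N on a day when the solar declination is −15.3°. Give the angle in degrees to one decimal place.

10.1°

At local solar noon the hour angle is zero, so the elevation is 90° − |φ − δ| = 90° − |64.6° − (-15.3°)| = 90° − 79.9° = 10.1°.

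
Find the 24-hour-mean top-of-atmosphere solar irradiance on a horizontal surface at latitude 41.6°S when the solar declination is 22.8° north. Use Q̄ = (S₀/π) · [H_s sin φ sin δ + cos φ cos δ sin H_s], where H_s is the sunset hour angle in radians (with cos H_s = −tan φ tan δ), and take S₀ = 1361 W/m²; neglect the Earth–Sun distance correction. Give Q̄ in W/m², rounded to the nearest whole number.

145 W/m²

The sunset hour angle satisfies cos H_s = −tan φ tan δ = 0.3732, giving H_s = 68.09°. In radians, H_s = 1.1884.
H_s sin φ sin δ = 1.1884 × -0.6639 × 0.3875 = -0.3057.
cos φ cos δ sin H_s = 0.7478 × 0.9219 × 0.9278 = 0.6396.
Q̄ = (1361/π) × (-0.3057 + 0.6396) = 433.22 × 0.3339 = 144.65 W/m².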